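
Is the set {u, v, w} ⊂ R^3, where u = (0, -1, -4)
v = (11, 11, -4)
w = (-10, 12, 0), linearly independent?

Place the vectors as rows of a 3×3 matrix and reduce to echelon form.
The reduction yields 3 nonzero rows, so the rank is 3.
Since rank = 3 (the number of vectors), the set is linearly independent.

linearly independent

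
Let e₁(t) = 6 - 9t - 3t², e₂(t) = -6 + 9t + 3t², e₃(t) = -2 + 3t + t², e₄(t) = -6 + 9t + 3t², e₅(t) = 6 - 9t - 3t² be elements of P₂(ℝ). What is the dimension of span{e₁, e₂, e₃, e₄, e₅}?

dim = 1

Use coordinates relative to {1, t, t²}.
Put the 3×5 matrix [e₁|e₂|e₃|e₄|e₅] into echelon form.
Exactly 1 pivot survives; hence the rank is 1.
(With 5 elements in a 3-dimensional space the rank is at most 3.)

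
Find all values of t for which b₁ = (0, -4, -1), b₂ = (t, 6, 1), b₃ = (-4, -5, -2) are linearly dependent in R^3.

t = -8/3

The set is linearly dependent precisely when det[b₁; b₂; b₃] = 0.
The determinant works out to -3*t - 8.
Setting this to zero gives t = -8/3.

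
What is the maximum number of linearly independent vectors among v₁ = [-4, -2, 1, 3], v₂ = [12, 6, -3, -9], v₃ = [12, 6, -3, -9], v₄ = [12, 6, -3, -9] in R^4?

Apply Gaussian elimination to the matrix whose rows are v₁, v₂, v₃, v₄.
Reduction leaves 1 leading entry, giving rank 1.

1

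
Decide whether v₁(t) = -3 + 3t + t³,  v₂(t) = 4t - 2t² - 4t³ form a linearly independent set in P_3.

Write each element as a coordinate vector in ℝ⁴ using {1, t, …, t³}.
Place the vectors as rows of a 2×4 matrix and reduce to echelon form.
The reduction yields 2 nonzero rows, so the rank is 2.
Since rank = 2 (the number of vectors), the set is linearly independent.

linearly independent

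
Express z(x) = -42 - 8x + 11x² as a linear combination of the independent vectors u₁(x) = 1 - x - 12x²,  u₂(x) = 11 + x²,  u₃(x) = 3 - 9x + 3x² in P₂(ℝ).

z = -u₁ - 4u₂ + u₃

Work in coordinates with respect to the standard basis {1, x, x²}.
Write z = α₁u₁ + … + α₃u₃ and equate components.
The system has the unique solution (α₁, α₂, α₃) = (-1, -4, 1).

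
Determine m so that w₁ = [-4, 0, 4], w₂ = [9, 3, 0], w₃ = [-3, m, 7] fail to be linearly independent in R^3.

Place the vectors as rows of a 3×3 matrix; dependence ⇔ determinant zero.
Expanding, det = 36*m - 48.
Setting this to zero gives m = 4/3.

m = 4/3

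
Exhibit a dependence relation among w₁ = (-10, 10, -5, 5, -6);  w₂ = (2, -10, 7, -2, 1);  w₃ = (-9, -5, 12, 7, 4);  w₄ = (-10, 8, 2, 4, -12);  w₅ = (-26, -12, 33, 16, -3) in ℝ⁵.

w₂ + 2w₃ + w₄ - w₅ = 0

Write the vectors as columns of a matrix and find a nonzero vector in its null space.
One solution (up to scaling) is (0, 1, 2, 1, -1).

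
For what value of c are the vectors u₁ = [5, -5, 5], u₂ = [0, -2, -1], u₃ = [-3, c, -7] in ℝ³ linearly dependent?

The set is linearly dependent precisely when det[u₁; u₂; u₃] = 0.
Expanding, det = 5*c + 25.
Solving 5*c + 25 = 0 yields c = -5.

c = -5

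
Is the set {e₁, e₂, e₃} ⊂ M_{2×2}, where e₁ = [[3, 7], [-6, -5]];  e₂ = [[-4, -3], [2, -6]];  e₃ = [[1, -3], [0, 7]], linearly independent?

linearly independent

Take coordinates with respect to the standard basis {E₁₁, E₁₂, E₂₁, E₂₂}.
Row-reduce the matrix whose columns are e₁, e₂, e₃.
The reduction yields 3 nonzero rows, so the rank is 3.
Since rank = 3 (the number of vectors), the set is linearly independent.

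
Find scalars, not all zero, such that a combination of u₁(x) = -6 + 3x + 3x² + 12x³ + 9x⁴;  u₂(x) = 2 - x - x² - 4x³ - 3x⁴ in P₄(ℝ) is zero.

u₁ + 3u₂ = 0

Pass to coordinate vectors relative to the basis {1, x, …, x⁴}.
Write the vectors as columns of a matrix and find a nonzero vector in its null space.
A generator of the null space is (1, 3).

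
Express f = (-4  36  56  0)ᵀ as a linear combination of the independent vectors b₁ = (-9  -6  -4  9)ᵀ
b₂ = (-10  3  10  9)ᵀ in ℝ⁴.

Set up the augmented matrix [b₁ | b₂ | f] and row-reduce.
Row-reducing the augmented matrix gives the unique coefficients (α₁, α₂) = (-4, 4).

f = -4b₁ + 4b₂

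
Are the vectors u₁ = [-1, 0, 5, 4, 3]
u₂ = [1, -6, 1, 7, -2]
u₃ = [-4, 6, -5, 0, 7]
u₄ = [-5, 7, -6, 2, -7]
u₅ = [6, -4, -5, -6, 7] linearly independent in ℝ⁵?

linearly independent

The matrix [u₁|u₂|u₃|u₄|u₅] has determinant -11856.
A nonzero determinant means the columns are linearly independent.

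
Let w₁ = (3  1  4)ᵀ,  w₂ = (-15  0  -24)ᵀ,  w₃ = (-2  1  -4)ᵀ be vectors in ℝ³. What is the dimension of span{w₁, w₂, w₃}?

Put the 3×3 matrix [w₁|w₂|w₃] into echelon form.
The echelon form has 2 nonzero rows, so the rank is 2.

dim = 2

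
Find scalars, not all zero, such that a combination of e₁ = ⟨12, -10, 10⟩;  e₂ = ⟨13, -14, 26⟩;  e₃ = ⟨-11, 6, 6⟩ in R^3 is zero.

Write the vectors as columns of a matrix and find a nonzero vector in its null space.
The free variable yields coefficients (2, -1, 1) (any nonzero multiple also works).

2e₁ - e₂ + e₃ = 0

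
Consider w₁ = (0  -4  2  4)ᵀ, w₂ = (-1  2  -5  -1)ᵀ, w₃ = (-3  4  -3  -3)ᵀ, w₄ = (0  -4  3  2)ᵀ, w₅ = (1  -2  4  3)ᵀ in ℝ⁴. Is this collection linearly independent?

There are 5 vectors in a 4-dimensional space, so they cannot be linearly independent.

linearly dependent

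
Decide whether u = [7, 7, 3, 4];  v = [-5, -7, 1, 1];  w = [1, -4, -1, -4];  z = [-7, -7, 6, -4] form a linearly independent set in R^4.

Form the 4×4 matrix with these as columns; its determinant is -1791.
A nonzero determinant means the columns are linearly independent.

linearly independent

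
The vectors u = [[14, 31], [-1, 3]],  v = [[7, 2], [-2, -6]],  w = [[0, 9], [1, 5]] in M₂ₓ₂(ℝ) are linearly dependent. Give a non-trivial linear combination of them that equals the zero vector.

Pass to coordinate vectors relative to the basis {E₁₁, E₁₂, E₂₁, E₂₂}.
Write the vectors as columns of a matrix and find a nonzero vector in its null space.
A generator of the null space is (1, -2, -3).

u - 2v - 3w = 0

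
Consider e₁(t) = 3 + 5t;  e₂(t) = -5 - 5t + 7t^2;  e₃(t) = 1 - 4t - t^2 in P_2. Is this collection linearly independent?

Write each element as a coordinate vector in ℝ³ using {1, t, t^2}.
Form the 3×3 matrix with these as columns; its determinant is 109.
A nonzero determinant means the columns are linearly independent.

linearly independent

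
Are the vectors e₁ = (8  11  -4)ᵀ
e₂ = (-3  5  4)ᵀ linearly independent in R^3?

Row-reduce the matrix whose columns are e₁, e₂.
The reduction yields 2 nonzero rows, so the rank is 2.
Since rank = 2 (the number of vectors), the set is linearly independent.

linearly independent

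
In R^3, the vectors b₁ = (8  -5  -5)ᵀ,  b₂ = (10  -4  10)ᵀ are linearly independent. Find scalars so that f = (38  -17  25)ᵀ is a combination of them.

f = b₁ + 3b₂

Write f = α₁b₁ + α₂b₂ and equate components.
Row-reducing the augmented matrix gives the unique coefficients (α₁, α₂) = (1, 3).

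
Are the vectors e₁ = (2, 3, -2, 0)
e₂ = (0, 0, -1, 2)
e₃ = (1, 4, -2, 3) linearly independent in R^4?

linearly independent

Place the vectors as rows of a 3×4 matrix and reduce to echelon form.
The reduction yields 3 nonzero rows, so the rank is 3.
Since rank = 3 (the number of vectors), the set is linearly independent.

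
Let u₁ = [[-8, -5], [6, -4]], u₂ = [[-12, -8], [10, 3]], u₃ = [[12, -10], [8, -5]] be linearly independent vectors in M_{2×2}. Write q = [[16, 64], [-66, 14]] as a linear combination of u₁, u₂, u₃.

Take coordinate vectors relative to {E₁₁, E₁₂, E₂₁, E₂₂}.
Set up the augmented matrix [u₁ | u₂ | u₃ | q] and row-reduce.
Back-substitution yields (a₁, a₂, a₃) = (-2, -3, -3).

q = -2u₁ - 3u₂ - 3u₃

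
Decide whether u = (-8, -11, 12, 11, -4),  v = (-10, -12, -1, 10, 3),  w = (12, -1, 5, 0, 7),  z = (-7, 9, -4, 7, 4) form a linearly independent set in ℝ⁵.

Row-reduce the matrix whose columns are u, v, w, z.
The reduction yields 4 nonzero rows, so the rank is 4.
Since rank = 4 (the number of vectors), the set is linearly independent.

linearly independent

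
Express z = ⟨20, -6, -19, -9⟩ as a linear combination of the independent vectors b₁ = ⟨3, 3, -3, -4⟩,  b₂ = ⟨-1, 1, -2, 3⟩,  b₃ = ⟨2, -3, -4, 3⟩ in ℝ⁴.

Since b₁, b₂, b₃ are independent, the coefficients expressing z are uniquely determined by a linear system.
Row-reducing the augmented matrix gives the unique coefficients (a₁, a₂, a₃) = (3, -3, 4).

z = 3b₁ - 3b₂ + 4b₃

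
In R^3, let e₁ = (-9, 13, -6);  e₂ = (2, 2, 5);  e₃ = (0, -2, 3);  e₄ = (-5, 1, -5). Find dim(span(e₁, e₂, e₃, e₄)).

3

Row-reduce the 4×3 matrix with these as rows.
Reduction leaves 3 leading entries, giving rank 3.
(With 4 elements in a 3-dimensional space the rank is at most 3.)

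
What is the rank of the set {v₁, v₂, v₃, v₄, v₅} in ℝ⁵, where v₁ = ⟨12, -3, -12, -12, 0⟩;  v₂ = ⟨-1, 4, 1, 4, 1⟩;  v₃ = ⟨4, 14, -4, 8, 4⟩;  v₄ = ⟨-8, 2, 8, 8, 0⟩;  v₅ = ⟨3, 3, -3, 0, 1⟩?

Apply Gaussian elimination to the matrix whose rows are v₁, v₂, v₃, v₄, v₅.
There are 2 pivot columns, so rank = 2.

2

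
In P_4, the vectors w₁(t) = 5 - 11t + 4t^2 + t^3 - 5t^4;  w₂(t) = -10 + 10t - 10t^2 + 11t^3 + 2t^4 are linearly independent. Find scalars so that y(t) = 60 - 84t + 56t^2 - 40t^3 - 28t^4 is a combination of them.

Work in coordinates with respect to the standard basis {1, t, …, t^4}.
Solve the system with w₁, w₂ as columns and y as the right-hand side.
Row-reducing the augmented matrix gives the unique coefficients (α₁, α₂) = (4, -4).

y = 4w₁ - 4w₂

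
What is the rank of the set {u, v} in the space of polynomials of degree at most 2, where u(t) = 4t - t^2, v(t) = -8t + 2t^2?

Use coordinates relative to {1, t, t^2}.
Form the matrix with u, v as columns and reduce.
The echelon form has 1 nonzero row, so the rank is 1.

rank 1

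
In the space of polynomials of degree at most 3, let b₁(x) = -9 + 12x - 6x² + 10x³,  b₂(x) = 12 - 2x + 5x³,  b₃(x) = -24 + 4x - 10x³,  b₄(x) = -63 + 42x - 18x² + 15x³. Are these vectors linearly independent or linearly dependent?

linearly dependent

Write each element as a coordinate vector in ℝ⁴ using {1, x, …, x³}.
Row-reduce the matrix whose columns are b₁, b₂, b₃, b₄.
The reduction yields 2 nonzero rows, so the rank is 2.
Since rank 2 < 4, the set is linearly dependent.
Indeed 2b₂ + b₃ = 0.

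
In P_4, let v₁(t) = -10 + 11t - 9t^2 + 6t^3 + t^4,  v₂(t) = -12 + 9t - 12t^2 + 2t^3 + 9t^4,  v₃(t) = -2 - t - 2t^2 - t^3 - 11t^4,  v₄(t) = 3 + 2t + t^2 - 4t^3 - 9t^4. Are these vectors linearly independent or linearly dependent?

Write each element as a coordinate vector in ℝ⁵ using {1, t, …, t^4}.
Row-reduce the matrix whose columns are v₁, v₂, v₃, v₄.
The reduction yields 4 nonzero rows, so the rank is 4.
Since rank = 4 (the number of vectors), the set is linearly independent.

linearly independent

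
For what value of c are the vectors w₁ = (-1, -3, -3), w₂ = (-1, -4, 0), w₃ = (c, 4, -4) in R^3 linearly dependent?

c = 2/3

Dependence holds iff the 3×3 matrix [w₁ w₂ w₃] is singular.
Cofactor expansion gives det = 8 - 12*c.
This vanishes exactly when c = 2/3.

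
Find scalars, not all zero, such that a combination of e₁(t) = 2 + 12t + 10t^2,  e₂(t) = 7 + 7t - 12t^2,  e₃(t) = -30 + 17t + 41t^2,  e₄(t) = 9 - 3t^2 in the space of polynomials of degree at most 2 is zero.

2e₁ - e₂ - e₃ - 3e₄ = 0

Pass to coordinate vectors relative to the basis {1, t, t^2}.
Solve the homogeneous system with e₁, e₂, e₃, e₄ as columns by row-reducing the coefficient matrix.
A generator of the null space is (2, -1, -1, -3).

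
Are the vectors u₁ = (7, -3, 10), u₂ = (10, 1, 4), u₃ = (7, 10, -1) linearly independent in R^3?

Row-reduce the matrix whose columns are u₁, u₂, u₃.
The reduction yields 3 nonzero rows, so the rank is 3.
Since rank = 3 (the number of vectors), the set is linearly independent.

linearly independent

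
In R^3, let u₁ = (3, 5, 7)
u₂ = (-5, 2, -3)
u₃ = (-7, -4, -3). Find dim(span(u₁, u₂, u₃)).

dim = 3

Row-reduce the 3×3 matrix with these as rows.
The echelon form has 3 nonzero rows, so the rank is 3.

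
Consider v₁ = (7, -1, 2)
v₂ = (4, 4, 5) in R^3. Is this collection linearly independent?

Row-reduce the matrix whose columns are v₁, v₂.
The reduction yields 2 nonzero rows, so the rank is 2.
Since rank = 2 (the number of vectors), the set is linearly independent.

linearly independent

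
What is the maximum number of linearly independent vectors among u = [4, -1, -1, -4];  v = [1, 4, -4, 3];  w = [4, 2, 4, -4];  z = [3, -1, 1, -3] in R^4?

Form the matrix with u, v, w, z as columns and reduce.
There are 4 pivot columns, so rank = 4.

4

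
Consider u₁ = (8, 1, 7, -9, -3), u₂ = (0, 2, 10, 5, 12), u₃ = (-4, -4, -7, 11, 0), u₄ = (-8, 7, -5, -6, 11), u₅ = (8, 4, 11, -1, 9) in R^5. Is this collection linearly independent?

linearly independent

The matrix [u₁|u₂|u₃|u₄|u₅] has determinant -22800.
A nonzero determinant means the columns are linearly independent.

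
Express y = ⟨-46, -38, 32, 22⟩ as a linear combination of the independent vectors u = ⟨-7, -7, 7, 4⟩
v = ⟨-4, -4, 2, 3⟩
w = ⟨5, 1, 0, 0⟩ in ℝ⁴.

Solve the system with u, v, w as columns and y as the right-hand side.
Row-reducing the augmented matrix gives the unique coefficients (a₁, a₂, a₃) = (4, 2, -2).

y = 4u + 2v - 2w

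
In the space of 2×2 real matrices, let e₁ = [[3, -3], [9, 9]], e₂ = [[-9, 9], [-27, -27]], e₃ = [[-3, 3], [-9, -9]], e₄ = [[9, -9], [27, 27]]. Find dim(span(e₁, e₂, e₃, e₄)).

Pass to coordinate vectors with respect to the basis {E₁₁, E₁₂, E₂₁, E₂₂}.
Form the matrix with e₁, e₂, e₃, e₄ as columns and reduce.
There is 1 pivot column, so rank = 1.

1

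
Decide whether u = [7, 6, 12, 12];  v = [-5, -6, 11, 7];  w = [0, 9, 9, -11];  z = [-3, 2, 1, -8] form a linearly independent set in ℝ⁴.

Row-reduce the matrix whose columns are u, v, w, z.
The reduction yields 4 nonzero rows, so the rank is 4.
Since rank = 4 (the number of vectors), the set is linearly independent.

linearly independent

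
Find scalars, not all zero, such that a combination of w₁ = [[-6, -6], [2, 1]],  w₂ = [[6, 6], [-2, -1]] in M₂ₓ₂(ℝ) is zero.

w₁ + w₂ = 0

Take coordinates with respect to {E₁₁, E₁₂, E₂₁, E₂₂}.
Row-reduce the matrix with w₁, w₂ as columns; the null space gives the coefficients.
The free variable yields coefficients (1, 1) (any nonzero multiple also works).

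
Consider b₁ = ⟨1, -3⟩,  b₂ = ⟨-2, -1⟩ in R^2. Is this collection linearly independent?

Place the vectors as rows of a 2×2 matrix and reduce to echelon form.
The reduction yields 2 nonzero rows, so the rank is 2.
Since rank = 2 (the number of vectors), the set is linearly independent.

linearly independent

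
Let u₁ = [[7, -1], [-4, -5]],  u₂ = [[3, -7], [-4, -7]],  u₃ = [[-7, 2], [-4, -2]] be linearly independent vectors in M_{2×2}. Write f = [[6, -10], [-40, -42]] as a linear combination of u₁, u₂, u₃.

Identify each element with its coordinate vector in ℝ⁴ via {E₁₁, E₁₂, E₂₁, E₂₂}.
Set up the augmented matrix [u₁ | u₂ | u₃ | f] and row-reduce.
Row-reducing the augmented matrix gives the unique coefficients (a₁, a₂, a₃) = (4, 2, 4).

f = 4u₁ + 2u₂ + 4u₃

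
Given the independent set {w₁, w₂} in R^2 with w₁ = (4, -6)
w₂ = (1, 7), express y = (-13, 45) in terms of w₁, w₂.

Write y = α₁w₁ + α₂w₂ and equate components.
The system has the unique solution (α₁, α₂) = (-4, 3).

y = -4w₁ + 3w₂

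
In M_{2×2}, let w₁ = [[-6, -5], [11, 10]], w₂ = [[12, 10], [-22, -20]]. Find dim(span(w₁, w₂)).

1

Represent each element by its coordinate vector in ℝ⁴.
Apply Gaussian elimination to the matrix whose rows are w₁, w₂.
The echelon form has 1 nonzero row, so the rank is 1.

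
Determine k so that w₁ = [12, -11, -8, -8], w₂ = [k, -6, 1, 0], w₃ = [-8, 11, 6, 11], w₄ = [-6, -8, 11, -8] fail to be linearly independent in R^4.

k = 6

The set is linearly dependent precisely when det[w₁; w₂; w₃; w₄] = 0.
Expanding, det = 3042 - 507*k.
Setting this to zero gives k = 6.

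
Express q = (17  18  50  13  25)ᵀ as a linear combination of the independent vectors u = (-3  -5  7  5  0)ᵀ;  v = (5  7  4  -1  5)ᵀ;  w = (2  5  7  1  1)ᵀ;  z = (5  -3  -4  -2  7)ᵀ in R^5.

Set up the augmented matrix [u | v | w | z | q] and row-reduce.
The system has the unique solution (a₁, …, a₄) = (3, 3, 3, 1).

q = 3u + 3v + 3w + z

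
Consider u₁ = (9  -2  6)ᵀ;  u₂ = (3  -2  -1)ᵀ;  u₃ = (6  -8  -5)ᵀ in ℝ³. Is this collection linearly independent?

Place the vectors as rows of a 3×3 matrix and reduce to echelon form.
The reduction yields 3 nonzero rows, so the rank is 3.
Since rank = 3 (the number of vectors), the set is linearly independent.

linearly independent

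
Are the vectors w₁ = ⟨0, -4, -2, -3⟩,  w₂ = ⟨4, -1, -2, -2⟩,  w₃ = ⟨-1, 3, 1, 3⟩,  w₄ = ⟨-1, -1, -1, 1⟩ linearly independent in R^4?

Place the vectors as rows of a 4×4 matrix and reduce to echelon form.
The reduction yields 4 nonzero rows, so the rank is 4.
Since rank = 4 (the number of vectors), the set is linearly independent.

linearly independent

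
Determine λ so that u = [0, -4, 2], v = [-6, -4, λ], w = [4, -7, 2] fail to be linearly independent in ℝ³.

λ = 17/4

Place the vectors as rows of a 3×3 matrix; dependence ⇔ determinant zero.
The determinant works out to 68 - 16*λ.
Setting this to zero gives λ = 17/4.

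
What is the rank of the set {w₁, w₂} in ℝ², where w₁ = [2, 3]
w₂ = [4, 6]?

Put the 2×2 matrix [w₁|w₂] into echelon form.
Reduction leaves 1 leading entry, giving rank 1.

rank 1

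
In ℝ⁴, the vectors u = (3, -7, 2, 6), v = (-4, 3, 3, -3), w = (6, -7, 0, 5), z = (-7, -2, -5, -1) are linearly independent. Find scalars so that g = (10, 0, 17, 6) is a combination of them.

g = 2u + v - w - 2z

Set up the augmented matrix [u | v | w | z | g] and row-reduce.
Back-substitution yields (a₁, …, a₄) = (2, 1, -1, -2).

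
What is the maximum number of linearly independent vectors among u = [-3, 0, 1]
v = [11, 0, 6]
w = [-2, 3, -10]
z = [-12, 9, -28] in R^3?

3

Put the 3×4 matrix [u|v|w|z] into echelon form.
The echelon form has 3 nonzero rows, so the rank is 3.
(With 4 elements in a 3-dimensional space the rank is at most 3.)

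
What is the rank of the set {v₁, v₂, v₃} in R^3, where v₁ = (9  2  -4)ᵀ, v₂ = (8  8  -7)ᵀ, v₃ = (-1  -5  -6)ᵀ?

Apply Gaussian elimination to the matrix whose rows are v₁, v₂, v₃.
The echelon form has 3 nonzero rows, so the rank is 3.

3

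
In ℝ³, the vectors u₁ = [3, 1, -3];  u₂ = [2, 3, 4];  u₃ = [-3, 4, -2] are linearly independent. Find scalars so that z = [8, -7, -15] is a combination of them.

z = 3u₁ - 2u₂ - u₃

Write z = c₁u₁ + … + c₃u₃ and equate components.
Row-reducing the augmented matrix gives the unique coefficients (c₁, c₂, c₃) = (3, -2, -1).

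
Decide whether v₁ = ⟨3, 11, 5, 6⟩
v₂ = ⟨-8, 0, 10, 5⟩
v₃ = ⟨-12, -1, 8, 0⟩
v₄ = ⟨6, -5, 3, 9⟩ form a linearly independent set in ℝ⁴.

linearly independent

Form the 4×4 matrix with these as columns; its determinant is -273.
A nonzero determinant means the columns are linearly independent.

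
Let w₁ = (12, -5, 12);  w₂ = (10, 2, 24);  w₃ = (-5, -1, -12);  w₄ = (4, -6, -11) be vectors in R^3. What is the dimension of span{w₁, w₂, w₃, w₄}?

dim = 3

Form the matrix with w₁, w₂, w₃, w₄ as columns and reduce.
The echelon form has 3 nonzero rows, so the rank is 3.
(With 4 elements in a 3-dimensional space the rank is at most 3.)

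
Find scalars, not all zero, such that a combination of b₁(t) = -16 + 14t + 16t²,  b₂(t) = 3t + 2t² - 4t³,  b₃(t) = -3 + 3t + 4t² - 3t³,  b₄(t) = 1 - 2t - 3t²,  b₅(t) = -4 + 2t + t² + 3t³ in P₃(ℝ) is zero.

Pass to coordinate vectors relative to the basis {1, t, …, t³}.
Row-reduce the matrix with b₁, b₂, b₃, b₄, b₅ as columns; the null space gives the coefficients.
The free variable yields coefficients (1, 0, -2, 2, -2) (any nonzero multiple also works).

b₁ - 2b₃ + 2b₄ - 2b₅ = 0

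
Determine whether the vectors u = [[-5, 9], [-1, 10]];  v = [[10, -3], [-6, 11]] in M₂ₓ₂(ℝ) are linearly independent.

Take coordinates with respect to the standard basis {E₁₁, E₁₂, E₂₁, E₂₂}.
Row-reduce the matrix whose columns are u, v.
The reduction yields 2 nonzero rows, so the rank is 2.
Since rank = 2 (the number of vectors), the set is linearly independent.

linearly independent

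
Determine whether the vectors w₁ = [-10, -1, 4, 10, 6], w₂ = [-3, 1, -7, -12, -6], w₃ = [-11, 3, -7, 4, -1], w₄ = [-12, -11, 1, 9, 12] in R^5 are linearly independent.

Place the vectors as rows of a 4×5 matrix and reduce to echelon form.
The reduction yields 4 nonzero rows, so the rank is 4.
Since rank = 4 (the number of vectors), the set is linearly independent.

linearly independent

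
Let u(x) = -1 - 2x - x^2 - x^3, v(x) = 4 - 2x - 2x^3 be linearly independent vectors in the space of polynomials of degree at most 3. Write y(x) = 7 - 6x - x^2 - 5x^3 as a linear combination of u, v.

y = u + 2v

Work in coordinates with respect to the standard basis {1, x, …, x^3}.
Set up the augmented matrix [u | v | y] and row-reduce.
Back-substitution yields (α₁, α₂) = (1, 2).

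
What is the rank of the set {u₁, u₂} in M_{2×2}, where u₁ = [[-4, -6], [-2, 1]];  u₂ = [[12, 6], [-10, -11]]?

rank 2

Represent each element by its coordinate vector in ℝ⁴.
Row-reduce the 2×4 matrix with these as rows.
There are 2 pivot columns, so rank = 2.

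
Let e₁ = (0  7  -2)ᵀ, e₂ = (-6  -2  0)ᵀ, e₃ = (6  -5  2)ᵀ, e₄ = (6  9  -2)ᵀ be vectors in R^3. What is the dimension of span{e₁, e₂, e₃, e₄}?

Put the 3×4 matrix [e₁|e₂|e₃|e₄] into echelon form.
The echelon form has 2 nonzero rows, so the rank is 2.
(With 4 elements in a 3-dimensional space the rank is at most 3.)

2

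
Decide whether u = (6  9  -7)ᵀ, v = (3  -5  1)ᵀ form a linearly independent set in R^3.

linearly independent

Row-reduce the matrix whose columns are u, v.
The reduction yields 2 nonzero rows, so the rank is 2.
Since rank = 2 (the number of vectors), the set is linearly independent.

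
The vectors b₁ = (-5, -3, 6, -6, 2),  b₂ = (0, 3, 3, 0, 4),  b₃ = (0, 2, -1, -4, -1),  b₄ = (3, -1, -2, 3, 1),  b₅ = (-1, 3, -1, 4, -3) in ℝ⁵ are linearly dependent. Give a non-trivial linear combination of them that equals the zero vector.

Write the vectors as columns of a matrix and find a nonzero vector in its null space.
The free variable yields coefficients (1, 0, 1, 2, 1) (any nonzero multiple also works).

b₁ + b₃ + 2b₄ + b₅ = 0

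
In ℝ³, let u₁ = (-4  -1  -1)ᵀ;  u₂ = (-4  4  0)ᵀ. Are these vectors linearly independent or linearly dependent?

Place the vectors as rows of a 2×3 matrix and reduce to echelon form.
The reduction yields 2 nonzero rows, so the rank is 2.
Since rank = 2 (the number of vectors), the set is linearly independent.

linearly independent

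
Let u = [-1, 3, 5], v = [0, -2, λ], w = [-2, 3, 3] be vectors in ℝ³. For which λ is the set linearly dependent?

The vectors are dependent exactly when the determinant of the matrix with rows u, v, w vanishes.
Expanding, det = -3*λ - 14.
Setting this to zero gives λ = -14/3.

λ = -14/3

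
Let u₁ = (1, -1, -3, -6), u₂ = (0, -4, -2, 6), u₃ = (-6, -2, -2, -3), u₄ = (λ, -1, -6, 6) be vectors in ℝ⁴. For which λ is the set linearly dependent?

Dependence holds iff the 4×4 matrix [u₁ u₂ u₃ u₄] is singular.
Cofactor expansion gives det = 1410 - 30*λ.
Solving 1410 - 30*λ = 0 yields λ = 47.

λ = 47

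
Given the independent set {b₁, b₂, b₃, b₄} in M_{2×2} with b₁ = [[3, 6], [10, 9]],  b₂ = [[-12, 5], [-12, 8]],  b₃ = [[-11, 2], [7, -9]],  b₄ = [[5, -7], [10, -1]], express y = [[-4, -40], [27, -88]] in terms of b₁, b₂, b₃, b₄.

y = -4b₁ - 3b₂ + 3b₃ + b₄

Take coordinate vectors relative to {E₁₁, E₁₂, E₂₁, E₂₂}.
Set up the augmented matrix [b₁ | b₂ | b₃ | b₄ | y] and row-reduce.
Row-reducing the augmented matrix gives the unique coefficients (a₁, …, a₄) = (-4, -3, 3, 1).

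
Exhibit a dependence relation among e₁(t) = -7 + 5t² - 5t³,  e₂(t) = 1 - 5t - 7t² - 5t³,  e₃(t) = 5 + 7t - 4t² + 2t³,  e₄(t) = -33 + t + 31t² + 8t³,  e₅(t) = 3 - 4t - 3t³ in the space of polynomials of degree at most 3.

e₁ - 2e₂ - 3e₃ - e₄ - 3e₅ = 0

Write each element as a vector in ℝ⁴ using {1, t, …, t³}.
Set up α₁e₁ + … + α₅e₅ = 0 and solve the homogeneous system.
One solution (up to scaling) is (1, -2, -3, -1, -3).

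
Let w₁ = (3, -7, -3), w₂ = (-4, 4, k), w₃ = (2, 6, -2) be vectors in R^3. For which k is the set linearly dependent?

The set is linearly dependent precisely when det[w₁; w₂; w₃] = 0.
The determinant works out to 128 - 32*k.
Setting this to zero gives k = 4.

k = 4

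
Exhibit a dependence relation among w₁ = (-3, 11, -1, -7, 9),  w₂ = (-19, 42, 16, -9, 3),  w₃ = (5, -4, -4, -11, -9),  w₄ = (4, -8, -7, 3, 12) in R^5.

Set up α₁w₁ + … + α₄w₄ = 0 and solve the homogeneous system.
One solution (up to scaling) is (2, -1, -1, -2).

2w₁ - w₂ - w₃ - 2w₄ = 0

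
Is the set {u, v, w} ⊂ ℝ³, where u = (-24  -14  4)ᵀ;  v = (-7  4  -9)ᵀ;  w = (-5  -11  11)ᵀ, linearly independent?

The matrix [u|v|w] has determinant 0.
A zero determinant means the columns are linearly dependent.
Indeed u - 2v - 2w = 0.

linearly dependent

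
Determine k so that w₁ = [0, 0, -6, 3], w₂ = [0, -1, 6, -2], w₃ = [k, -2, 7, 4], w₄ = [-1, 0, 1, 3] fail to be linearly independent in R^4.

Dependence holds iff the 4×4 matrix [w₁ w₂ w₃ w₄] is singular.
The determinant works out to -21*k - 33.
Solving -21*k - 33 = 0 yields k = -11/7.

k = -11/7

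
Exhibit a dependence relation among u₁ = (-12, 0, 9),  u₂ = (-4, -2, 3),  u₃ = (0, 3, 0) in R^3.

Write the vectors as columns of a matrix and find a nonzero vector in its null space.
The free variable yields coefficients (1, -3, -2) (any nonzero multiple also works).

u₁ - 3u₂ - 2u₃ = 0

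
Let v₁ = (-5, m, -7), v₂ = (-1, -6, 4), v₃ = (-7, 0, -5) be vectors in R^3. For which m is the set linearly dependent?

Dependence holds iff the 3×3 matrix [v₁ v₂ v₃] is singular.
Cofactor expansion gives det = 144 - 33*m.
This vanishes exactly when m = 48/11.

m = 48/11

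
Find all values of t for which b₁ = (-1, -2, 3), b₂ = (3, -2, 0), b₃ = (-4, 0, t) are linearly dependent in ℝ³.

t = 3

Dependence holds iff the 3×3 matrix [b₁ b₂ b₃] is singular.
Cofactor expansion gives det = 8*t - 24.
Solving 8*t - 24 = 0 yields t = 3.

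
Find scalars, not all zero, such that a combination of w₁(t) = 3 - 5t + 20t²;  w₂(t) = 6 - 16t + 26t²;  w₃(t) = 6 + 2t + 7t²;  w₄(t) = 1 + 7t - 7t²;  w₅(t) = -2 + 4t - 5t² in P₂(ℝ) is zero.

w₁ + 3w₂ - 5w₃ + 9w₄ = 0

Pass to coordinate vectors relative to the basis {1, t, t²}.
Set up α₁w₁ + … + α₅w₅ = 0 and solve the homogeneous system.
The free variable yields coefficients (1, 3, -5, 9, 0) (any nonzero multiple also works).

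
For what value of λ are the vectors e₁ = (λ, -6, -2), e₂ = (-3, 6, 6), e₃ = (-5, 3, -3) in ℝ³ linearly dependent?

λ = 16/3

The set is linearly dependent precisely when det[e₁; e₂; e₃] = 0.
Cofactor expansion gives det = 192 - 36*λ.
Solving 192 - 36*λ = 0 yields λ = 16/3.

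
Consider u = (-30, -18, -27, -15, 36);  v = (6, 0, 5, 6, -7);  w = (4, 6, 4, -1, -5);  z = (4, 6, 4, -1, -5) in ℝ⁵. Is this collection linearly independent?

linearly dependent

Place the vectors as rows of a 4×5 matrix and reduce to echelon form.
The reduction yields 2 nonzero rows, so the rank is 2.
Since rank 2 < 4, the set is linearly dependent.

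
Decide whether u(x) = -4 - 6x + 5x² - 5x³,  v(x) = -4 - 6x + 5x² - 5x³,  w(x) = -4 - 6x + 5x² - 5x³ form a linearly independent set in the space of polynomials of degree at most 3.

linearly dependent

Take coordinates with respect to the standard basis {1, x, …, x³}.
Place the vectors as rows of a 3×4 matrix and reduce to echelon form.
The reduction yields 1 nonzero row, so the rank is 1.
Since rank 1 < 3, the set is linearly dependent.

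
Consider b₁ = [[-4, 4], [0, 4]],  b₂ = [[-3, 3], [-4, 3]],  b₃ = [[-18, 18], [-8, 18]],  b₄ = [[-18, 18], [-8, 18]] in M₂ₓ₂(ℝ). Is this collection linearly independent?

linearly dependent

Write each element as a coordinate vector in ℝ⁴ using {E₁₁, E₁₂, E₂₁, E₂₂}.
Form the 4×4 matrix with these as columns; its determinant is 0.
A zero determinant means the columns are linearly dependent.
Indeed 3b₁ + 2b₂ - b₃ = 0.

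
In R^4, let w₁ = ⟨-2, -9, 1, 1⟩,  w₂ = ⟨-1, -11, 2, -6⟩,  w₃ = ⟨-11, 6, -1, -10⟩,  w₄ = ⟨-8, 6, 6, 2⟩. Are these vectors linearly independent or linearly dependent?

linearly independent

Form the 4×4 matrix with these as columns; its determinant is 7184.
A nonzero determinant means the columns are linearly independent.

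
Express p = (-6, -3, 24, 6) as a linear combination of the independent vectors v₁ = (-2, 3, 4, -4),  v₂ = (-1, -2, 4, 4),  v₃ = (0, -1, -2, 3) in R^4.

Set up the augmented matrix [v₁ | v₂ | v₃ | p] and row-reduce.
The system has the unique solution (c₁, c₂, c₃) = (1, 4, -2).

p = v₁ + 4v₂ - 2v₃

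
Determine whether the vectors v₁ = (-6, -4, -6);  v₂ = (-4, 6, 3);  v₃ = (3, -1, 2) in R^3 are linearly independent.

linearly independent

Form the 3×3 matrix with these as columns; its determinant is -74.
A nonzero determinant means the columns are linearly independent.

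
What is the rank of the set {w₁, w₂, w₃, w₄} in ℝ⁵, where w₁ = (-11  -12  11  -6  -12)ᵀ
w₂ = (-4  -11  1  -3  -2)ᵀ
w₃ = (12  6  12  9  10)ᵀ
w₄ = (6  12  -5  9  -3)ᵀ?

4

Apply Gaussian elimination to the matrix whose rows are w₁, w₂, w₃, w₄.
The echelon form has 4 nonzero rows, so the rank is 4.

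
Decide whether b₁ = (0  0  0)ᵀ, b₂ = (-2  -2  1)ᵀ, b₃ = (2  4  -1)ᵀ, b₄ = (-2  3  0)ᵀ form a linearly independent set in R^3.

linearly dependent

There are 4 vectors in a 3-dimensional space, so they cannot be linearly independent.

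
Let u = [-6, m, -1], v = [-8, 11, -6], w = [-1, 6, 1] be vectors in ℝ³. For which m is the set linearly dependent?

m = 35/2

Dependence holds iff the 3×3 matrix [u v w] is singular.
Expanding, det = 14*m - 245.
Setting this to zero gives m = 35/2.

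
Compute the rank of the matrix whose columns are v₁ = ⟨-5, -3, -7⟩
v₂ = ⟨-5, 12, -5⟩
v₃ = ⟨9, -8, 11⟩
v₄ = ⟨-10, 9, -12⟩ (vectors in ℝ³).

Apply Gaussian elimination to the matrix whose rows are v₁, v₂, v₃, v₄.
Exactly 3 pivots survive; hence the rank is 3.
(With 4 elements in a 3-dimensional space the rank is at most 3.)

rank 3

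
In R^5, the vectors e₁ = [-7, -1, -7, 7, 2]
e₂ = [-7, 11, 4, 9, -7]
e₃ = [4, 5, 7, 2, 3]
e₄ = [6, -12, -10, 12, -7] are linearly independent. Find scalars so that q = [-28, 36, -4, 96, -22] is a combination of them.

q = 4e₁ + 4e₂ + 4e₃ + 2e₄

Solve the system with e₁, e₂, e₃, e₄ as columns and q as the right-hand side.
Back-substitution yields (a₁, …, a₄) = (4, 4, 4, 2).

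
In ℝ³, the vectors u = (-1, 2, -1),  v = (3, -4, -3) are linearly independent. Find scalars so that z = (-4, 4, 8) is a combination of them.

Write z = α₁u + α₂v and equate components.
The system has the unique solution (α₁, α₂) = (-2, -2).

z = -2u - 2v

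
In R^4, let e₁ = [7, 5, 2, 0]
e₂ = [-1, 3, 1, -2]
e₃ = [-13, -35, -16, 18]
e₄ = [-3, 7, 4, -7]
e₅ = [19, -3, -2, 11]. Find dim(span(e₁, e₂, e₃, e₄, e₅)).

3

Apply Gaussian elimination to the matrix whose rows are e₁, e₂, e₃, e₄, e₅.
Reduction leaves 3 leading entries, giving rank 3.
(With 5 elements in a 4-dimensional space the rank is at most 4.)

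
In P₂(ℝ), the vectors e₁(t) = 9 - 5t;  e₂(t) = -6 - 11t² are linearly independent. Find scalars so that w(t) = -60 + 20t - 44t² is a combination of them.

Identify each element with its coordinate vector in ℝ³ via {1, t, t²}.
Solve the system with e₁, e₂ as columns and w as the right-hand side.
The system has the unique solution (α₁, α₂) = (-4, 4).

w = -4e₁ + 4e₂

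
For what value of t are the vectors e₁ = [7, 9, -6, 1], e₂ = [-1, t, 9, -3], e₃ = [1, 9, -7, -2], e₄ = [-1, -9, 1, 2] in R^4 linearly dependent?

t = 9

Dependence holds iff the 4×4 matrix [e₁ e₂ e₃ e₄] is singular.
Expanding, det = 810 - 90*t.
Setting this to zero gives t = 9.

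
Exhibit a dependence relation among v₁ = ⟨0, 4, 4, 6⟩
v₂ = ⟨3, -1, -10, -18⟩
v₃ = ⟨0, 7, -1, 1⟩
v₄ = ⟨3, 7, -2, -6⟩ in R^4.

2v₁ + v₂ - v₄ = 0

Set up α₁v₁ + … + α₄v₄ = 0 and solve the homogeneous system.
One solution (up to scaling) is (2, 1, 0, -1).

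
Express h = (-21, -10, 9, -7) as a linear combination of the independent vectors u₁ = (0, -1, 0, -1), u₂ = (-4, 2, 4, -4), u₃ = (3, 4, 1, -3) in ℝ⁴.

h = 4u₁ + 3u₂ - 3u₃

Set up the augmented matrix [u₁ | u₂ | u₃ | h] and row-reduce.
Row-reducing the augmented matrix gives the unique coefficients (α₁, α₂, α₃) = (4, 3, -3).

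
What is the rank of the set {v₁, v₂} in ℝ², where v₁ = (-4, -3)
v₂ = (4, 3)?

Put the 2×2 matrix [v₁|v₂] into echelon form.
Reduction leaves 1 leading entry, giving rank 1.

rank 1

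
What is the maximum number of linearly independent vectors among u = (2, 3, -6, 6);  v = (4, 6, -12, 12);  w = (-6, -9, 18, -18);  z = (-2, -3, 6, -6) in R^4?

1

Put the 4×4 matrix [u|v|w|z] into echelon form.
There is 1 pivot column, so rank = 1.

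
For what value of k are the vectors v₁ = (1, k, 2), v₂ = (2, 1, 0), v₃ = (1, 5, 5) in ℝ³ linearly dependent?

The vectors are dependent exactly when the determinant of the matrix with rows v₁, v₂, v₃ vanishes.
Expanding, det = 23 - 10*k.
This vanishes exactly when k = 23/10.

k = 23/10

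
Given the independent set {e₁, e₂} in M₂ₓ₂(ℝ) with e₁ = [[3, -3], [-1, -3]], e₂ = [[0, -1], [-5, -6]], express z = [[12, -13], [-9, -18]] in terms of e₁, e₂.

Work in coordinates with respect to the standard basis {E₁₁, E₁₂, E₂₁, E₂₂}.
Since e₁, e₂ are independent, the coefficients expressing z are uniquely determined by a linear system.
The system has the unique solution (α₁, α₂) = (4, 1).

z = 4e₁ + e₂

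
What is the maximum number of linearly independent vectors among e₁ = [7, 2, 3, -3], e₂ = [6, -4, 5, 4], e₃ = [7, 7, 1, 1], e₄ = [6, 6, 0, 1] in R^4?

Form the matrix with e₁, e₂, e₃, e₄ as columns and reduce.
There are 4 pivot columns, so rank = 4.

4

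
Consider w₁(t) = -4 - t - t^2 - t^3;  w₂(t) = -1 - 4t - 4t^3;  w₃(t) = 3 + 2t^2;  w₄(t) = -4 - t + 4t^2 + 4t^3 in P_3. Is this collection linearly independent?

linearly independent

Write each element as a coordinate vector in ℝ⁴ using {1, t, …, t^3}.
Form the 4×4 matrix with these as columns; its determinant is 90.
A nonzero determinant means the columns are linearly independent.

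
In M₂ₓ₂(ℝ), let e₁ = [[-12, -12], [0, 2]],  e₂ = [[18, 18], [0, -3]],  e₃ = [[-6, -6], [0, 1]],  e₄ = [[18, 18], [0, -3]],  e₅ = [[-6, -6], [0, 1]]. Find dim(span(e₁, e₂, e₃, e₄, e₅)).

1

Represent each element by its coordinate vector in ℝ⁴.
Put the 4×5 matrix [e₁|e₂|e₃|e₄|e₅] into echelon form.
Reduction leaves 1 leading entry, giving rank 1.
(With 5 elements in a 4-dimensional space the rank is at most 4.)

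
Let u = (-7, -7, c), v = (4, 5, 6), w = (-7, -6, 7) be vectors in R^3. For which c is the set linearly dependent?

c = 7/11

The vectors are dependent exactly when the determinant of the matrix with rows u, v, w vanishes.
The determinant works out to 11*c - 7.
Solving 11*c - 7 = 0 yields c = 7/11.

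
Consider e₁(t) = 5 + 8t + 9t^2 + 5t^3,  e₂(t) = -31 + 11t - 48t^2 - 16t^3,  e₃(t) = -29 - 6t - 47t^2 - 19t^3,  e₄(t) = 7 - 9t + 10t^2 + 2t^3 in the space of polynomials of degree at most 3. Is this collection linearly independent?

Take coordinates with respect to the standard basis {1, t, …, t^3}.
Row-reduce the matrix whose columns are e₁, e₂, e₃, e₄.
The reduction yields 2 nonzero rows, so the rank is 2.
Since rank 2 < 4, the set is linearly dependent.

linearly dependent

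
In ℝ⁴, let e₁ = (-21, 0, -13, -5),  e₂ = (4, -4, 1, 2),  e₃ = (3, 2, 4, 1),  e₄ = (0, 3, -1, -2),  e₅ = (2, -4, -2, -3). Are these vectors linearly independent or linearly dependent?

There are 5 vectors in a 4-dimensional space, so they cannot be linearly independent.

linearly dependent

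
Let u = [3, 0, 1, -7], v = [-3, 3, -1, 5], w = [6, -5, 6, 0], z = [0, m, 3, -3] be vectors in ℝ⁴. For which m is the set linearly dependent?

The set is linearly dependent precisely when det[u; v; w; z] = 0.
Expanding, det = 24*m - 396.
Setting this to zero gives m = 33/2.

m = 33/2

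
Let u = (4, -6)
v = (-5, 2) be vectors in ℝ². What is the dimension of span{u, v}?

Put the 2×2 matrix [u|v] into echelon form.
There are 2 pivot columns, so rank = 2.

2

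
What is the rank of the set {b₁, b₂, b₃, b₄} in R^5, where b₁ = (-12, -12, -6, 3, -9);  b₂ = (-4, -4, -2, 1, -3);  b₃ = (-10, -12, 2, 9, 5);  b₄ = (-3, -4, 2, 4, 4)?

2

Form the matrix with b₁, b₂, b₃, b₄ as columns and reduce.
Reduction leaves 2 leading entries, giving rank 2.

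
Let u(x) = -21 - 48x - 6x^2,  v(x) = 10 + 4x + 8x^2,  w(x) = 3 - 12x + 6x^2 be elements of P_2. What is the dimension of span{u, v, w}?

Pass to coordinate vectors with respect to the basis {1, x, x^2}.
Form the matrix with u, v, w as columns and reduce.
The echelon form has 2 nonzero rows, so the rank is 2.

2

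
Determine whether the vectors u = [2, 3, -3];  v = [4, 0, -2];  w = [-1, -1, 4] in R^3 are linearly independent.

Place the vectors as rows of a 3×3 matrix and reduce to echelon form.
The reduction yields 3 nonzero rows, so the rank is 3.
Since rank = 3 (the number of vectors), the set is linearly independent.

linearly independent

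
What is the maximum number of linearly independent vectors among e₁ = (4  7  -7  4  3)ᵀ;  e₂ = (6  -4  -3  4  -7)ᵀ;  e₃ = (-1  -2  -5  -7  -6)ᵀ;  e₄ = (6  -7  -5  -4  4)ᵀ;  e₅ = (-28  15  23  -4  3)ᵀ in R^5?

Row-reduce the 5×5 matrix with these as rows.
There are 4 pivot columns, so rank = 4.

4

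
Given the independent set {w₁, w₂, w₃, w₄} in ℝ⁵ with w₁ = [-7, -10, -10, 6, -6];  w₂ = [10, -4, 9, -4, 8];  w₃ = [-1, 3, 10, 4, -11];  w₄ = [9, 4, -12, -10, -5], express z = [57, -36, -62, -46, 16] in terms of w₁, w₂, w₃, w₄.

z = 3w₁ + 4w₂ - 2w₃ + 4w₄

Since w₁, w₂, w₃, w₄ are independent, the coefficients expressing z are uniquely determined by a linear system.
Row-reducing the augmented matrix gives the unique coefficients (α₁, …, α₄) = (3, 4, -2, 4).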